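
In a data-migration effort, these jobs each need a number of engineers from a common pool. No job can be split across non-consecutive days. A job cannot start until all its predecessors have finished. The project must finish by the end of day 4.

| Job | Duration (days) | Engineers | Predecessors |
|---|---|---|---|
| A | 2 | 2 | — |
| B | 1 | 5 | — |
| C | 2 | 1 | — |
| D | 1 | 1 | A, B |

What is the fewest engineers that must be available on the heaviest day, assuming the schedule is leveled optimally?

Early-start (A@1, B@1, C@1, D@3) gives peak 8: d1:8  d2:3  d3:1  d4:0.
Shift B→3, D→4.
Schedule A@1, B@3, C@1, D@4: d1:3  d2:3  d3:5  d4:1 — peak 5.
No arrangement of the 24 feasible schedules does better.

5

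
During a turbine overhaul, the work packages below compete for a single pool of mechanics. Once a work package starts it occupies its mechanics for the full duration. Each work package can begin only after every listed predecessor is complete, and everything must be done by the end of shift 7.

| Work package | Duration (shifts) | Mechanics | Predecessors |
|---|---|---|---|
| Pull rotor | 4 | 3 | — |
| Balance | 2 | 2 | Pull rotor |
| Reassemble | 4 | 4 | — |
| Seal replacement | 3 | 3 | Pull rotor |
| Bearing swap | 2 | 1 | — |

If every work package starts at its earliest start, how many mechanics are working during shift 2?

At early start, shift 2 has: Pull rotor, Reassemble, Bearing swap.
Demand: 3 + 4 + 1 = 8.

8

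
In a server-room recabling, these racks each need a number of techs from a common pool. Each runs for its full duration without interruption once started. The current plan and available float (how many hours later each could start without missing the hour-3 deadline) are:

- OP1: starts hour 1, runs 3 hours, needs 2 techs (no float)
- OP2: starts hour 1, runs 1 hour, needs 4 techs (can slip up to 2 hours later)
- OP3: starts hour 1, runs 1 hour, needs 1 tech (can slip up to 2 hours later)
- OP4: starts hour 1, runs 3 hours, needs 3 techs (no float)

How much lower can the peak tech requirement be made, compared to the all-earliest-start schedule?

1

Early-start peak: h1:10  h2:5  h3:5 ⇒ 10.
Leveled (OP1@1, OP2@1, OP3@2, OP4@1): h1:9  h2:6  h3:5 ⇒ 9.
Reduction 10 − 9 = 1.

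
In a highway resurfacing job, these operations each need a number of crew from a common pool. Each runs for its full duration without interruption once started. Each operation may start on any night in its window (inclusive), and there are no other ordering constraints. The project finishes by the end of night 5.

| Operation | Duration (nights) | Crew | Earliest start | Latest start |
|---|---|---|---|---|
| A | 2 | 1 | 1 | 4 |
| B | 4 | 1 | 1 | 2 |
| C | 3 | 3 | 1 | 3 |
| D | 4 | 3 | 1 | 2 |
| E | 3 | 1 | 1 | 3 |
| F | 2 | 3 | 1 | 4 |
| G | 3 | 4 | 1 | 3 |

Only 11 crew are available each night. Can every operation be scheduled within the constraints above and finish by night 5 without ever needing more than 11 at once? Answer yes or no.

The minimum achievable peak is 12; 11 < 12, so no feasible schedule stays within the cap.

no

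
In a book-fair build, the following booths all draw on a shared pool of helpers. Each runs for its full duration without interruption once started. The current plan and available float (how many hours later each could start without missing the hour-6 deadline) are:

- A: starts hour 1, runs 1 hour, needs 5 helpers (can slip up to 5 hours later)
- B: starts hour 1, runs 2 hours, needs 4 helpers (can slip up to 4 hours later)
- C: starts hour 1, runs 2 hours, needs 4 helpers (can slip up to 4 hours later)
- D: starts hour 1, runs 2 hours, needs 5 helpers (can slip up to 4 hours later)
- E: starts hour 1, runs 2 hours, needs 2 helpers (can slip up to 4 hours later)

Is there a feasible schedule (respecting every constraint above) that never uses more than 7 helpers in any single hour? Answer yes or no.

The minimum achievable peak is 8; 7 < 8, so no feasible schedule stays within the cap.

no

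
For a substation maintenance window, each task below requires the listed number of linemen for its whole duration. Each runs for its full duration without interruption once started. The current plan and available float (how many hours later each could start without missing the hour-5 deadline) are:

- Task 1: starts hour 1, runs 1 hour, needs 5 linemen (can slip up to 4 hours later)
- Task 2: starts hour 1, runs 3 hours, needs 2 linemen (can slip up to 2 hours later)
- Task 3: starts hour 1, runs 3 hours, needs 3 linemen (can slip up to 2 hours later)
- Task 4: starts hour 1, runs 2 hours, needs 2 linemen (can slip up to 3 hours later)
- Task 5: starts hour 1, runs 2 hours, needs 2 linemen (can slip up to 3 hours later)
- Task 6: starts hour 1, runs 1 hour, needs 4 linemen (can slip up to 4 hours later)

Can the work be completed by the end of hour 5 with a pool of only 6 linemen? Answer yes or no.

Total lineman-hours = 32; over 5 hours the average is 32/5 > 6, so some hour must exceed 6.

no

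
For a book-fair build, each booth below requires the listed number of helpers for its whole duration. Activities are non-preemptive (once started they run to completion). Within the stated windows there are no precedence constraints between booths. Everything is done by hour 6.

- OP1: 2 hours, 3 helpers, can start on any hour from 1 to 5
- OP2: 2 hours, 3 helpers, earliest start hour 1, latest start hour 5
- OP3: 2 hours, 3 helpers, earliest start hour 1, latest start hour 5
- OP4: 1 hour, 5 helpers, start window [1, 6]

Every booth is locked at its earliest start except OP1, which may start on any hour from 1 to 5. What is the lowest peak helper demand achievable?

11

OP1@1: h1:14  h2:9  h3:0  h4:0  h5:0  h6:0 → peak 14
OP1@2: h1:11  h2:9  h3:3  h4:0  h5:0  h6:0 → peak 11
OP1@3: h1:11  h2:6  h3:3  h4:3  h5:0  h6:0 → peak 11
OP1@4: h1:11  h2:6  h3:0  h4:3  h5:3  h6:0 → peak 11
OP1@5: h1:11  h2:6  h3:0  h4:0  h5:3  h6:3 → peak 11
Best is OP1@2, peak 11.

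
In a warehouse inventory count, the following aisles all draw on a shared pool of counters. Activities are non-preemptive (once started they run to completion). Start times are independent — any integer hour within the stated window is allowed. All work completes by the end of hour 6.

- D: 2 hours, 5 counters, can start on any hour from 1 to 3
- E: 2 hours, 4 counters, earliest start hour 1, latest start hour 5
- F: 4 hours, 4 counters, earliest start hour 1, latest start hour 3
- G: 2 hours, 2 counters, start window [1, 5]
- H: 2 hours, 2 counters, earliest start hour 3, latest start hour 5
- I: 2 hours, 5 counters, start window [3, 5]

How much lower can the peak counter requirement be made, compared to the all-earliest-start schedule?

Early-start peak: h1:15  h2:15  h3:11  h4:11  h5:0  h6:0 ⇒ 15.
Leveled (D@1, E@1, F@3, G@3, H@3, I@5): h1:9  h2:9  h3:8  h4:8  h5:9  h6:9 ⇒ 9.
Reduction 15 − 9 = 6.

6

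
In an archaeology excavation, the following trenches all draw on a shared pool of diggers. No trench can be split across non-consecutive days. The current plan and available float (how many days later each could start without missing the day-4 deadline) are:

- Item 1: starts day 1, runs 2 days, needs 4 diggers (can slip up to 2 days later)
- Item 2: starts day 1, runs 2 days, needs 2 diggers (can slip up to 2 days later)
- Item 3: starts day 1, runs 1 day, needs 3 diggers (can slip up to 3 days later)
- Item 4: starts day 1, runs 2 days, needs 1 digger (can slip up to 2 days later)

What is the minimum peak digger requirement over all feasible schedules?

Early-start (Item 1@1, Item 2@1, Item 3@1, Item 4@1) gives peak 10: d1:10  d2:7  d3:0  d4:0.
Shift Item 2→3, Item 3→3.
Schedule Item 1@1, Item 2@3, Item 3@3, Item 4@1: d1:5  d2:5  d3:5  d4:2 — peak 5.
Total digger-days = 17 over 4 days ⇒ peak ≥ ⌈17/4⌉ = 5, so 5 is optimal.

5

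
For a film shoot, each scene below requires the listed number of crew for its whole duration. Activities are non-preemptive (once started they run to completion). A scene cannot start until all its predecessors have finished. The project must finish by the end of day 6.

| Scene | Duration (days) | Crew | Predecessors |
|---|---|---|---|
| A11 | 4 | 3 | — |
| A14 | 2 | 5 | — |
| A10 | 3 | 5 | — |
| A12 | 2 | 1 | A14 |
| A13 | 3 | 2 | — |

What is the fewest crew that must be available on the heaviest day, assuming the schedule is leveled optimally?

9

Early-start (A11@1, A14@1, A10@1, A12@3, A13@1) gives peak 15: d1:15  d2:15  d3:11  d4:4  d5:0  d6:0.
Shift A11→3, A10→4.
Schedule A11@3, A14@1, A10@4, A12@3, A13@1: d1:7  d2:7  d3:6  d4:9  d5:8  d6:8 — peak 9.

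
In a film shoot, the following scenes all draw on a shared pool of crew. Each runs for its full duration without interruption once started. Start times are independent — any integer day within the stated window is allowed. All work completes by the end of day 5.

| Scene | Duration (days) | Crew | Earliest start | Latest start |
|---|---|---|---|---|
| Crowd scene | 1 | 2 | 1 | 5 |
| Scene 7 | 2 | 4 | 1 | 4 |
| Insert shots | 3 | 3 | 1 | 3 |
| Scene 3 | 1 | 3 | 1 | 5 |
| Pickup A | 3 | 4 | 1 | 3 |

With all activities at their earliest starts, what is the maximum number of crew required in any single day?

Early-start schedule: Crowd scene@1, Scene 7@1, Insert shots@1, Scene 3@1, Pickup A@1.
Load per day: day 1: 16, day 2: 11, day 3: 7, day 4: 0, day 5: 0.
Peak is 16.

16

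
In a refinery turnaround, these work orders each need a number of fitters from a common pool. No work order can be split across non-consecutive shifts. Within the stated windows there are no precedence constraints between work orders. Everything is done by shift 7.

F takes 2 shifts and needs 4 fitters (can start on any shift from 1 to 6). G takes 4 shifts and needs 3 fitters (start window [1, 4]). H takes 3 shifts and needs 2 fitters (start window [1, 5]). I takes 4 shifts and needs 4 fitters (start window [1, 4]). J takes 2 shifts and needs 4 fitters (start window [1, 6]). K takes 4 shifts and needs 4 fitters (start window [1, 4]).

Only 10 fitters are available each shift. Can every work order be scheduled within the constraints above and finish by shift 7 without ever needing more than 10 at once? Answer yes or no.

no

The minimum achievable peak is 11; 10 < 11, so no feasible schedule stays within the cap.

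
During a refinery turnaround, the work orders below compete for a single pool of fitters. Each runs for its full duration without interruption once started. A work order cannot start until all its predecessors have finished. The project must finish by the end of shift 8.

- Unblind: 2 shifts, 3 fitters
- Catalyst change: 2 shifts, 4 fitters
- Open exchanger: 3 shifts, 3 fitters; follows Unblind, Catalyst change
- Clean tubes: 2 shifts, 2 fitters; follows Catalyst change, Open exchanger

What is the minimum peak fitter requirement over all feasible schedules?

7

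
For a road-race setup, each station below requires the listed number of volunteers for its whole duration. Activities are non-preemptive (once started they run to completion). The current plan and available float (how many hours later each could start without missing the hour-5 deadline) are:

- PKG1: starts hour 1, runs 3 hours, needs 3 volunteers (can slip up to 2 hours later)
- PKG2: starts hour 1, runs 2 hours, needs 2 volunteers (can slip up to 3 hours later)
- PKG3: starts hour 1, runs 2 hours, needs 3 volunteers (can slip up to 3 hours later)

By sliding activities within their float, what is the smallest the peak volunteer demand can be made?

5

Early-start (PKG1@1, PKG2@1, PKG3@1) gives peak 8: h1:8  h2:8  h3:3  h4:0  h5:0.
Shift PKG3→4.
Schedule PKG1@1, PKG2@1, PKG3@4: h1:5  h2:5  h3:3  h4:3  h5:3 — peak 5.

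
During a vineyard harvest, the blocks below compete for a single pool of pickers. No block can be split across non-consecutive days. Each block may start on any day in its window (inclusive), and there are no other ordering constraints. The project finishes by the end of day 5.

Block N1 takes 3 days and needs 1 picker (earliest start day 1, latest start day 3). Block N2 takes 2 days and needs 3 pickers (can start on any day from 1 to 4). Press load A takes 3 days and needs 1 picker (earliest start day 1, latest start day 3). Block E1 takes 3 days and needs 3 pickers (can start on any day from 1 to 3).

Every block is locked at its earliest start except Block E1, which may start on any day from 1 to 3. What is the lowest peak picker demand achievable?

5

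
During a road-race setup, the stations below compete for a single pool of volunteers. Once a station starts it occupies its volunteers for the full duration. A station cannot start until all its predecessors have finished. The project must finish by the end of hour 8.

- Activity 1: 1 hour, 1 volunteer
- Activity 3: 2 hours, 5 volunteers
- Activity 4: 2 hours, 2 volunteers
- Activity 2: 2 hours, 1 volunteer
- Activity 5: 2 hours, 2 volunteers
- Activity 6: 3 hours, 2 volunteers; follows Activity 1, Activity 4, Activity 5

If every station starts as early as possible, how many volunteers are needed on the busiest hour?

Early-start schedule: Activity 1@1, Activity 3@1, Activity 4@1, Activity 2@1, Activity 5@1, Activity 6@3.
Load per hour: hour 1: 11, hour 2: 10, hour 3: 2, hour 4: 2, hour 5: 2, hour 6: 0, hour 7: 0, hour 8: 0.
Peak is 11.

11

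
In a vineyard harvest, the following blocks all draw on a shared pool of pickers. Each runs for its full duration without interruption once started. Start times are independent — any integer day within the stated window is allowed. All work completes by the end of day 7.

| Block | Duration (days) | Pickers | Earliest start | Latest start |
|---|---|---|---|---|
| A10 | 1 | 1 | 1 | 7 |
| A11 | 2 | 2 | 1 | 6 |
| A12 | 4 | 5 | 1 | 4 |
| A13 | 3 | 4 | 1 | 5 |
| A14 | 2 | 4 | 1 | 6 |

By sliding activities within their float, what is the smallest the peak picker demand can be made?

Early-start (A10@1, A11@1, A12@1, A13@1, A14@1) gives peak 16: d1:16  d2:15  d3:9  d4:5  d5:0  d6:0  d7:0.
Shift A13→5, A14→5.
Schedule A10@1, A11@1, A12@1, A13@5, A14@5: d1:8  d2:7  d3:5  d4:5  d5:8  d6:8  d7:4 — peak 8.

8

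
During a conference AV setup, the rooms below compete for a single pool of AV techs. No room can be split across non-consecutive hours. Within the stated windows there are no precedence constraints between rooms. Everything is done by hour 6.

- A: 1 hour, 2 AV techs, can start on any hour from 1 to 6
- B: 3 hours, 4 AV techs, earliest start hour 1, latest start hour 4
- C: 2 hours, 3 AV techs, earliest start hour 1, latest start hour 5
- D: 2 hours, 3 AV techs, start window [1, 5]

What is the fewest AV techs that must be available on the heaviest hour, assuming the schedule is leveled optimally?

6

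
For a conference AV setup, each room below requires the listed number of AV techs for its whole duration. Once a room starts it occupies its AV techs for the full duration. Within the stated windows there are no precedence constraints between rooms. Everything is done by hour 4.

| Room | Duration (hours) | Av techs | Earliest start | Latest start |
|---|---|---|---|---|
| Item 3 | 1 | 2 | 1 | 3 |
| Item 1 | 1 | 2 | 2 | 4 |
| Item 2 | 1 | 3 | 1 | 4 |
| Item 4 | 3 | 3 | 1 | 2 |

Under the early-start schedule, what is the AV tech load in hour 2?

At early start, hour 2 has: Item 1, Item 4.
Demand: 2 + 3 = 5.

5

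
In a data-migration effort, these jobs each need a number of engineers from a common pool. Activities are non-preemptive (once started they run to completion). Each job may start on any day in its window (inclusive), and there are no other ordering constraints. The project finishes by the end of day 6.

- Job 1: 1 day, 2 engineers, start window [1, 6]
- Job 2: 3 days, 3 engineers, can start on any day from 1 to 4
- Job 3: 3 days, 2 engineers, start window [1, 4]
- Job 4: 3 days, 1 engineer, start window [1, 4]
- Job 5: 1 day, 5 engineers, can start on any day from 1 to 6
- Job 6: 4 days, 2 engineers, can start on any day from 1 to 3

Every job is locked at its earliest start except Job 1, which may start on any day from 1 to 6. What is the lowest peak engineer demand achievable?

Job 1@1: d1:15  d2:8  d3:8  d4:2  d5:0  d6:0 → peak 15
Job 1@2: d1:13  d2:10  d3:8  d4:2  d5:0  d6:0 → peak 13
Job 1@3: d1:13  d2:8  d3:10  d4:2  d5:0  d6:0 → peak 13
Job 1@4: d1:13  d2:8  d3:8  d4:4  d5:0  d6:0 → peak 13
Job 1@5: d1:13  d2:8  d3:8  d4:2  d5:2  d6:0 → peak 13
Job 1@6: d1:13  d2:8  d3:8  d4:2  d5:0  d6:2 → peak 13
Best is Job 1@2, peak 13.

13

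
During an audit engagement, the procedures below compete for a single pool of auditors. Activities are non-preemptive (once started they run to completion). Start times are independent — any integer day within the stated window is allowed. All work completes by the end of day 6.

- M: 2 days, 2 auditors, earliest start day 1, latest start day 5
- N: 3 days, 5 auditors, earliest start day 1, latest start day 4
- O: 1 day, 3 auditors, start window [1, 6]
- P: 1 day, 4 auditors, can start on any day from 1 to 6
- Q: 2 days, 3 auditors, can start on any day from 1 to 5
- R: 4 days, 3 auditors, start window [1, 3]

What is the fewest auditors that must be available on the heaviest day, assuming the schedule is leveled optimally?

Early-start (M@1, N@1, O@1, P@1, Q@1, R@1) gives peak 20: d1:20  d2:13  d3:8  d4:3  d5:0  d6:0.
Shift N→3, P→6, R→2.
Schedule M@1, N@3, O@1, P@6, Q@1, R@2: d1:8  d2:8  d3:8  d4:8  d5:8  d6:4 — peak 8.
Total auditor-days = 44 over 6 days ⇒ peak ≥ ⌈44/6⌉ = 8, so 8 is optimal.

8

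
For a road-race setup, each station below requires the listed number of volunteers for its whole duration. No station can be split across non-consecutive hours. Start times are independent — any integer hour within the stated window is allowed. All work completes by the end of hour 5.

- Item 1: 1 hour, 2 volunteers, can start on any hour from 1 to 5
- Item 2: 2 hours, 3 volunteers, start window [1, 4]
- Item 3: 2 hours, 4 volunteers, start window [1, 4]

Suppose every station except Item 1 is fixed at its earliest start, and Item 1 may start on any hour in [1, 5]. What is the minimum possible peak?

7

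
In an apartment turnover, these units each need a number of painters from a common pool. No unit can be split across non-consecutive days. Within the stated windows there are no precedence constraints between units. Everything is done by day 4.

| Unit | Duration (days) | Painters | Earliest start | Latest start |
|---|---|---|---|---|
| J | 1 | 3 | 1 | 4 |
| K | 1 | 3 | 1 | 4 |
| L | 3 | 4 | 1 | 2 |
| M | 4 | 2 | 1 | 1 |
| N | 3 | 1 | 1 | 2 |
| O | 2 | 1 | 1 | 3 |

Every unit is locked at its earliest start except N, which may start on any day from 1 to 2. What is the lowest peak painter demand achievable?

13

N@1: d1:14  d2:8  d3:7  d4:2 → peak 14
N@2: d1:13  d2:8  d3:7  d4:3 → peak 13
Best is N@2, peak 13.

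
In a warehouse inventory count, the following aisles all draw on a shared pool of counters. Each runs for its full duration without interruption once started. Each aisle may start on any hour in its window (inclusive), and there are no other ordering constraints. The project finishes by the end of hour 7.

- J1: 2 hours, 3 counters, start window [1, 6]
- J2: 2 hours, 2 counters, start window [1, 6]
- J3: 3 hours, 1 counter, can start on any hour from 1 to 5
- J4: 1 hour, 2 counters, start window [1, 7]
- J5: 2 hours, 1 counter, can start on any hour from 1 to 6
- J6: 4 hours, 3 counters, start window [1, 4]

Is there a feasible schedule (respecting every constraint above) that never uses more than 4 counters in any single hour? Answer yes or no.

no

Total counter-hours = 29; over 7 hours the average is 29/7 > 4, so some hour must exceed 4.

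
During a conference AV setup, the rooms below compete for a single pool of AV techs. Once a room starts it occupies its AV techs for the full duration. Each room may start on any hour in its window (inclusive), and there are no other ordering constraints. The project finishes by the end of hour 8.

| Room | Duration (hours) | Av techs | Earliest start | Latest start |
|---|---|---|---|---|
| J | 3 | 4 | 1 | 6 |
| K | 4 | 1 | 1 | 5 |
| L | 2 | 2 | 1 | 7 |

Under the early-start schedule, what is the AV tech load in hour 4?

1

At early start, hour 4 has: K.
Demand: 1 = 1.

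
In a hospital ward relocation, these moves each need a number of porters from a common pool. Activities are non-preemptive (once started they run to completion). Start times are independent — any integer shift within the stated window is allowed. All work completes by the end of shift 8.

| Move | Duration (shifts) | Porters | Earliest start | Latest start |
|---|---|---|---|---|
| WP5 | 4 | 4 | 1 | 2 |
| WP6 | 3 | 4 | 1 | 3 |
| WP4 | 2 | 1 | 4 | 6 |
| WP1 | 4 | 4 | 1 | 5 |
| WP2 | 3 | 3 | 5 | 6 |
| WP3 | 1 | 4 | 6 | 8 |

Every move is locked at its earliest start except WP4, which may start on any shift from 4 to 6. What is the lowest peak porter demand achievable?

WP4@4: s1:12  s2:12  s3:12  s4:9  s5:4  s6:7  s7:3  s8:0 → peak 12
WP4@5: s1:12  s2:12  s3:12  s4:8  s5:4  s6:8  s7:3  s8:0 → peak 12
WP4@6: s1:12  s2:12  s3:12  s4:8  s5:3  s6:8  s7:4  s8:0 → peak 12
Best is WP4@4, peak 12.

12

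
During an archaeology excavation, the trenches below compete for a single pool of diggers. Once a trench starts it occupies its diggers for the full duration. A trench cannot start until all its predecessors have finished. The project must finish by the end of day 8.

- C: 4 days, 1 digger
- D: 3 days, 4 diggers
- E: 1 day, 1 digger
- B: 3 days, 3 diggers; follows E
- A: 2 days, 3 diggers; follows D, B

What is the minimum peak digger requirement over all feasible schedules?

5

Early-start (C@1, D@1, E@1, B@2, A@5) gives peak 8: d1:6  d2:8  d3:8  d4:4  d5:3  d6:3  d7:0  d8:0.
Shift C→2, B→4, A→7.
Schedule C@2, D@1, E@1, B@4, A@7: d1:5  d2:5  d3:5  d4:4  d5:4  d6:3  d7:3  d8:3 — peak 5.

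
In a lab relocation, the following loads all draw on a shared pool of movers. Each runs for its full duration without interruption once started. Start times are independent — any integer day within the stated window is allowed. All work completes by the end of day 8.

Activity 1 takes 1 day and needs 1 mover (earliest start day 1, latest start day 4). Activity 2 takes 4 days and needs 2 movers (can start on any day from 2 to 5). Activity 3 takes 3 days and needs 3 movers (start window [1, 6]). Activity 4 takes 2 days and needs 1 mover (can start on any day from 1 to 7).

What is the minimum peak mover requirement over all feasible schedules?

3

Early-start (Activity 1@1, Activity 2@2, Activity 3@1, Activity 4@1) gives peak 6: d1:5  d2:6  d3:5  d4:2  d5:2  d6:0  d7:0  d8:0.
Shift Activity 3→6.
Schedule Activity 1@1, Activity 2@2, Activity 3@6, Activity 4@1: d1:2  d2:3  d3:2  d4:2  d5:2  d6:3  d7:3  d8:3 — peak 3.
Total mover-days = 20 over 8 days ⇒ peak ≥ ⌈20/8⌉ = 3, so 3 is optimal.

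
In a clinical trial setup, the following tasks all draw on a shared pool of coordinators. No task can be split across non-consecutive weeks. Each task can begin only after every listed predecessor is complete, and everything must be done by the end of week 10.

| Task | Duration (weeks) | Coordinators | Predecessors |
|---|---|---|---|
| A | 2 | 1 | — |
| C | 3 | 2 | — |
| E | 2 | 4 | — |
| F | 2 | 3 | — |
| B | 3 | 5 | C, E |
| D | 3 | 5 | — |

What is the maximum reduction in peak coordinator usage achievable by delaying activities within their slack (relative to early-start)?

9

Early-start peak: w1:15  w2:15  w3:7  w4:5  w5:5  w6:5  w7:0  w8:0  w9:0  w10:0 ⇒ 15.
Leveled (A@1, C@1, E@3, F@1, B@5, D@8): w1:6  w2:6  w3:6  w4:4  w5:5  w6:5  w7:5  w8:5  w9:5  w10:5 ⇒ 6.
Reduction 15 − 6 = 9.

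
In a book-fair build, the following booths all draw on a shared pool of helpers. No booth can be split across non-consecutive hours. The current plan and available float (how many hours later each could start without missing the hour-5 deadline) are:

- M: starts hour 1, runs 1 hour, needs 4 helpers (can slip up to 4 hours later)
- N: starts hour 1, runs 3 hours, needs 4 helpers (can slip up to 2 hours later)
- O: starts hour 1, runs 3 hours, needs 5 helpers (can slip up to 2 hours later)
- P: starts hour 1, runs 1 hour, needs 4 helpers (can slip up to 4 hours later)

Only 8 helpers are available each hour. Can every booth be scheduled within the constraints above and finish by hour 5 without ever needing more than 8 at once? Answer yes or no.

The minimum achievable peak is 9; 8 < 9, so no feasible schedule stays within the cap.

no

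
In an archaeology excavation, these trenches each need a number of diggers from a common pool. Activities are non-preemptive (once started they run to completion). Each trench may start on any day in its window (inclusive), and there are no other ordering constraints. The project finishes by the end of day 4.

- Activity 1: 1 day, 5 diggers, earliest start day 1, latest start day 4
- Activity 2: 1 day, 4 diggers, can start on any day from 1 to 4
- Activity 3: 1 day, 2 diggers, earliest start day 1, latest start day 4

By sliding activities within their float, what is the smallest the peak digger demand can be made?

5

Early-start (Activity 1@1, Activity 2@1, Activity 3@1) gives peak 11: d1:11  d2:0  d3:0  d4:0.
Shift Activity 2→2, Activity 3→3.
Schedule Activity 1@1, Activity 2@2, Activity 3@3: d1:5  d2:4  d3:2  d4:0 — peak 5.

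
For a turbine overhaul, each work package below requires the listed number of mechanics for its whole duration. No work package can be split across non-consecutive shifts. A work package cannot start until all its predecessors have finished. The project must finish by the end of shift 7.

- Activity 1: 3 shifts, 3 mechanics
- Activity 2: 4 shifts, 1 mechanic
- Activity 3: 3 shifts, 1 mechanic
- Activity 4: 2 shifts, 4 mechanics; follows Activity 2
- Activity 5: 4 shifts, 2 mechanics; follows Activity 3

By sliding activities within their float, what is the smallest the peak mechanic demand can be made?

6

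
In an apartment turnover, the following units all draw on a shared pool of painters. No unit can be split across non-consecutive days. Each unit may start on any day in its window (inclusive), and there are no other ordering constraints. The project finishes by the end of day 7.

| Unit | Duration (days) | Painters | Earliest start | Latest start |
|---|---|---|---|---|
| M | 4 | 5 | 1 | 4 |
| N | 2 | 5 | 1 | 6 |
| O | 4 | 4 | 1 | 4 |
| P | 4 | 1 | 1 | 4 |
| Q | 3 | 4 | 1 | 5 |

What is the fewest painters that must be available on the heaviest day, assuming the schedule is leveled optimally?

Early-start (M@1, N@1, O@1, P@1, Q@1) gives peak 19: d1:19  d2:19  d3:14  d4:10  d5:0  d6:0  d7:0.
Shift O→3, P→3, Q→5.
Schedule M@1, N@1, O@3, P@3, Q@5: d1:10  d2:10  d3:10  d4:10  d5:9  d6:9  d7:4 — peak 10.

10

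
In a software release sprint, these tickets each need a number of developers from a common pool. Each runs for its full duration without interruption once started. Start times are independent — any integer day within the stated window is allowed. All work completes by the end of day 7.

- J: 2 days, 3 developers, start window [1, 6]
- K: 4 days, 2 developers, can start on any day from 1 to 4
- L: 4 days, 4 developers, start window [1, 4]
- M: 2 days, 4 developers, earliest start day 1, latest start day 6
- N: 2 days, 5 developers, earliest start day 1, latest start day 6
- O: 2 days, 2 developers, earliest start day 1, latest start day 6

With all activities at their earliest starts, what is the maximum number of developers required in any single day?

20

Early-start schedule: J@1, K@1, L@1, M@1, N@1, O@1.
Load per day: day 1: 20, day 2: 20, day 3: 6, day 4: 6, day 5: 0, day 6: 0, day 7: 0.
Peak is 20.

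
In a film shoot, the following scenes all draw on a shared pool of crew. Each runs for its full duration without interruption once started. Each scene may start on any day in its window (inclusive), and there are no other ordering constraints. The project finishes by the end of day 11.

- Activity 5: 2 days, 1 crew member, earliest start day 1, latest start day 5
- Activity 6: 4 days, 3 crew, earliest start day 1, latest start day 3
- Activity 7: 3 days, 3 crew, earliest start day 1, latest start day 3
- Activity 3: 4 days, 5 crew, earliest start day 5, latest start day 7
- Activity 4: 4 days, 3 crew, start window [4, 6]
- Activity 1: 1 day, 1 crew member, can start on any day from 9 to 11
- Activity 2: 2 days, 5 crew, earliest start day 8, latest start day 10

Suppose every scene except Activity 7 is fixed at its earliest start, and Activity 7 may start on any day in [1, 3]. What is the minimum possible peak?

10

Activity 7@1: d1:7  d2:7  d3:6  d4:6  d5:8  d6:8  d7:8  d8:10  d9:6  d10:0  d11:0 → peak 10
Activity 7@2: d1:4  d2:7  d3:6  d4:9  d5:8  d6:8  d7:8  d8:10  d9:6  d10:0  d11:0 → peak 10
Activity 7@3: d1:4  d2:4  d3:6  d4:9  d5:11  d6:8  d7:8  d8:10  d9:6  d10:0  d11:0 → peak 11
Best is Activity 7@1, peak 10.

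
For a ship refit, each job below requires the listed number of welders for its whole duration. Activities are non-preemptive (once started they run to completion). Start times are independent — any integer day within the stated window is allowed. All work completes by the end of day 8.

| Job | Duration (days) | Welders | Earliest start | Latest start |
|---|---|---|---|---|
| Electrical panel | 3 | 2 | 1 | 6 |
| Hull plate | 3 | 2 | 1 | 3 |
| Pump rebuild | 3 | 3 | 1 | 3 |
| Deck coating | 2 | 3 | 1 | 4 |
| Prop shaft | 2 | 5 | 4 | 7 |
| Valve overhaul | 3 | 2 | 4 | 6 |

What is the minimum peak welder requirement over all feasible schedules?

6

Early-start (Electrical panel@1, Hull plate@1, Pump rebuild@1, Deck coating@1, Prop shaft@4, Valve overhaul@4) gives peak 10: d1:10  d2:10  d3:7  d4:7  d5:7  d6:2  d7:0  d8:0.
Shift Electrical panel→4, Hull plate→3, Prop shaft→7.
Schedule Electrical panel@4, Hull plate@3, Pump rebuild@1, Deck coating@1, Prop shaft@7, Valve overhaul@4: d1:6  d2:6  d3:5  d4:6  d5:6  d6:4  d7:5  d8:5 — peak 6.
Total welder-days = 43 over 8 days ⇒ peak ≥ ⌈43/8⌉ = 6, so 6 is optimal.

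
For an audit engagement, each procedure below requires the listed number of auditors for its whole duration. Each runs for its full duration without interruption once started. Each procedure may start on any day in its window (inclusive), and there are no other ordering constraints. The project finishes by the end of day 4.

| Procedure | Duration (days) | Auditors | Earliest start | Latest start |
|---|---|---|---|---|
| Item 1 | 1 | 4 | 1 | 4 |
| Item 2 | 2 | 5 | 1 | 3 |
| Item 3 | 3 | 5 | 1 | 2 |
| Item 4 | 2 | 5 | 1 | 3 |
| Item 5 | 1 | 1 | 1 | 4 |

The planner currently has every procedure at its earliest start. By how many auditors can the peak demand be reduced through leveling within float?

10

Early-start peak: d1:20  d2:15  d3:5  d4:0 ⇒ 20.
Leveled (Item 1@1, Item 2@1, Item 3@2, Item 4@3, Item 5@1): d1:10  d2:10  d3:10  d4:10 ⇒ 10.
Reduction 20 − 10 = 10.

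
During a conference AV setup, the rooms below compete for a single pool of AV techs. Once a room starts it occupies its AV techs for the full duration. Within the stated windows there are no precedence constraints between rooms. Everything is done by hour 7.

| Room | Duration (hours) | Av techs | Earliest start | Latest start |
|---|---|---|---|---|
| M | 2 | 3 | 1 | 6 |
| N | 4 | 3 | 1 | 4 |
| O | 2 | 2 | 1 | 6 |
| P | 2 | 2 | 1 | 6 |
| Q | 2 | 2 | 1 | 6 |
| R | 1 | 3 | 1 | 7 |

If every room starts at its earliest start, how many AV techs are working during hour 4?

At early start, hour 4 has: N.
Demand: 3 = 3.

3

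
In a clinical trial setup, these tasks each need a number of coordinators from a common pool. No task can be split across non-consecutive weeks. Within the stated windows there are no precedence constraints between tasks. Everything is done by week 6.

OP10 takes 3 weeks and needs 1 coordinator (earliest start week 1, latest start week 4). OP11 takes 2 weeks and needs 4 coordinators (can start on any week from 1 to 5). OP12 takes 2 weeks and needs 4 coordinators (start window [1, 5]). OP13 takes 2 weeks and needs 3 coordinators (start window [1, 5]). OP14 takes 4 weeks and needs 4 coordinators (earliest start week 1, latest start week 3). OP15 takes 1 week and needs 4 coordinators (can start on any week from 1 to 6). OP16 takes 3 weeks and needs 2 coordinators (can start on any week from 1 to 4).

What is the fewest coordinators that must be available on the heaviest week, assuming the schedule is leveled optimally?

Early-start (OP10@1, OP11@1, OP12@1, OP13@1, OP14@1, OP15@1, OP16@1) gives peak 22: w1:22  w2:18  w3:7  w4:4  w5:0  w6:0.
Shift OP13→4, OP14→3, OP15→3, OP16→4.
Schedule OP10@1, OP11@1, OP12@1, OP13@4, OP14@3, OP15@3, OP16@4: w1:9  w2:9  w3:9  w4:9  w5:9  w6:6 — peak 9.
Total coordinator-weeks = 51 over 6 weeks ⇒ peak ≥ ⌈51/6⌉ = 9, so 9 is optimal.

9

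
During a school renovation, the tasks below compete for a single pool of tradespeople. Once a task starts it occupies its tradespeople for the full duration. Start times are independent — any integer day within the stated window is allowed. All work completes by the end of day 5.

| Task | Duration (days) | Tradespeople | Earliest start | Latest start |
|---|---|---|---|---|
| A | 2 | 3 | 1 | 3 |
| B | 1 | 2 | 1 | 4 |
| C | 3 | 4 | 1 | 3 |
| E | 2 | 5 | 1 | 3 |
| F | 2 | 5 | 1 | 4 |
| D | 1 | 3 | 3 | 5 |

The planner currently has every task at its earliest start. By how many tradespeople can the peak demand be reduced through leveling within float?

10

Early-start peak: d1:19  d2:17  d3:7  d4:0  d5:0 ⇒ 19.
Leveled (A@1, B@3, C@3, E@1, F@4, D@3): d1:8  d2:8  d3:9  d4:9  d5:9 ⇒ 9.
Reduction 19 − 9 = 10.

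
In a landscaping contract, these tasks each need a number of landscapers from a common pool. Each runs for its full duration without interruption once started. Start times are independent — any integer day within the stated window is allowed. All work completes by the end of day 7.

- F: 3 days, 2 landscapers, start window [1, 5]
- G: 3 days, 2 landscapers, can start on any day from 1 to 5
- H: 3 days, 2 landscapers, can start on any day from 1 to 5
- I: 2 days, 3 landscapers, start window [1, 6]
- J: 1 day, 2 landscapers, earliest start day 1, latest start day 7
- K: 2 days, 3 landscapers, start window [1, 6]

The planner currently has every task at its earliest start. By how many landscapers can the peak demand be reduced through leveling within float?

Early-start peak: d1:14  d2:12  d3:6  d4:0  d5:0  d6:0  d7:0 ⇒ 14.
Leveled (F@1, G@1, H@4, I@4, J@7, K@6): d1:4  d2:4  d3:4  d4:5  d5:5  d6:5  d7:5 ⇒ 5.
Reduction 14 − 5 = 9.

9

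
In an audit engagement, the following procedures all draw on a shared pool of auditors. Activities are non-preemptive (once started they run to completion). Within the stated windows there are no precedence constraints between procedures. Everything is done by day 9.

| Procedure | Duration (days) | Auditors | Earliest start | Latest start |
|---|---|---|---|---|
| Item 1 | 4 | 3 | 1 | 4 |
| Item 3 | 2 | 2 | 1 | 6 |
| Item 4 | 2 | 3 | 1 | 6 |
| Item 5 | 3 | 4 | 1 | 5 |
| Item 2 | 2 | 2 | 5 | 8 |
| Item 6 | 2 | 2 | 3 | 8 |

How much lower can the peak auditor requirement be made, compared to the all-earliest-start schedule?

Early-start peak: d1:12  d2:12  d3:9  d4:5  d5:2  d6:2  d7:0  d8:0  d9:0 ⇒ 12.
Leveled (Item 1@1, Item 3@1, Item 4@3, Item 5@5, Item 2@5, Item 6@7): d1:5  d2:5  d3:6  d4:6  d5:6  d6:6  d7:6  d8:2  d9:0 ⇒ 6.
Reduction 12 − 6 = 6.

6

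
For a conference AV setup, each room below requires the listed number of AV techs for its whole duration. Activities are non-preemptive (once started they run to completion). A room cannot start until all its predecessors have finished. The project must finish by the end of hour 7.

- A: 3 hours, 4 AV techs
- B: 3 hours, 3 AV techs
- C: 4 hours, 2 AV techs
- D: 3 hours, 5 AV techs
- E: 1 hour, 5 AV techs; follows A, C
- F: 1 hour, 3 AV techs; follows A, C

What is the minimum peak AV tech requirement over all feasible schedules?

Early-start (A@1, B@1, C@1, D@1, E@5, F@5) gives peak 14: h1:14  h2:14  h3:14  h4:2  h5:8  h6:0  h7:0.
Shift D→4, E→7.
Schedule A@1, B@1, C@1, D@4, E@7, F@5: h1:9  h2:9  h3:9  h4:7  h5:8  h6:5  h7:5 — peak 9.

9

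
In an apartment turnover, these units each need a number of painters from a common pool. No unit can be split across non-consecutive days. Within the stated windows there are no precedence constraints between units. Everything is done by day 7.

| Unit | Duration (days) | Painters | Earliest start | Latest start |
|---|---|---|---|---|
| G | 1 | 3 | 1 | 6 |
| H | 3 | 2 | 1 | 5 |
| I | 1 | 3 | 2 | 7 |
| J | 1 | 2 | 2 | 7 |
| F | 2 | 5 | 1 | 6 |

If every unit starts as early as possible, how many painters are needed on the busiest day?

12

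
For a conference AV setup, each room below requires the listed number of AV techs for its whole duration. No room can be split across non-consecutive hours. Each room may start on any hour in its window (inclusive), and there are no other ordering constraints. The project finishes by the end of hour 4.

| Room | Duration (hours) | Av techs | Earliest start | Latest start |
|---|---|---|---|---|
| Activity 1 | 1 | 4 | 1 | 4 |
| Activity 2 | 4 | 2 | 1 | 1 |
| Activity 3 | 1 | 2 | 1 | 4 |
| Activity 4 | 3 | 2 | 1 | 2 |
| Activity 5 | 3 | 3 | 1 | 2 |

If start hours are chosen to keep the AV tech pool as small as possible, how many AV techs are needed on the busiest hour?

8

Early-start (Activity 1@1, Activity 2@1, Activity 3@1, Activity 4@1, Activity 5@1) gives peak 13: h1:13  h2:7  h3:7  h4:2.
Shift Activity 4→2, Activity 5→2.
Schedule Activity 1@1, Activity 2@1, Activity 3@1, Activity 4@2, Activity 5@2: h1:8  h2:7  h3:7  h4:7 — peak 8.
Total AV tech-hours = 29 over 4 hours ⇒ peak ≥ ⌈29/4⌉ = 8, so 8 is optimal.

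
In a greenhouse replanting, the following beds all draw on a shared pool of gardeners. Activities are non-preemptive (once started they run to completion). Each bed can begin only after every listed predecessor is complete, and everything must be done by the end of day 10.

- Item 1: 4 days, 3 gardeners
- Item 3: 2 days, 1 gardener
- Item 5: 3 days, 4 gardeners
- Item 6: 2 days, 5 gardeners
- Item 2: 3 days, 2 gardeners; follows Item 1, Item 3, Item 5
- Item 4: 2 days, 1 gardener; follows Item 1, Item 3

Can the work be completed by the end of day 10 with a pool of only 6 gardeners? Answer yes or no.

no

The minimum achievable peak is 7; 6 < 7, so no feasible schedule stays within the cap.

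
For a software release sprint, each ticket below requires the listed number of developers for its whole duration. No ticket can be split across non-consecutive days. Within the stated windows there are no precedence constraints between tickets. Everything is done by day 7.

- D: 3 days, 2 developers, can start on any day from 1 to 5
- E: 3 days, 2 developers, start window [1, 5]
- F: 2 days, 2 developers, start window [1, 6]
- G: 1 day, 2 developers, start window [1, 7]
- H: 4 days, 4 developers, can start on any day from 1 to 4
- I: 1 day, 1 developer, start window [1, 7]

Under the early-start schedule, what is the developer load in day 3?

At early start, day 3 has: D, E, H.
Demand: 2 + 2 + 4 = 8.

8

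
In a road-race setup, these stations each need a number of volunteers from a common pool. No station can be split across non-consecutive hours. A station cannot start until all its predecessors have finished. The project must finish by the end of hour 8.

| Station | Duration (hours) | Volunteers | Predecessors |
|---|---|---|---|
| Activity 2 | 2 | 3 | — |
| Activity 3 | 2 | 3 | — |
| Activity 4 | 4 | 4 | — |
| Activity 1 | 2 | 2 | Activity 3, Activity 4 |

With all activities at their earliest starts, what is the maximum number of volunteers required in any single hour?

Early-start schedule: Activity 2@1, Activity 3@1, Activity 4@1, Activity 1@5.
Load per hour: hour 1: 10, hour 2: 10, hour 3: 4, hour 4: 4, hour 5: 2, hour 6: 2, hour 7: 0, hour 8: 0.
Peak is 10.

10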